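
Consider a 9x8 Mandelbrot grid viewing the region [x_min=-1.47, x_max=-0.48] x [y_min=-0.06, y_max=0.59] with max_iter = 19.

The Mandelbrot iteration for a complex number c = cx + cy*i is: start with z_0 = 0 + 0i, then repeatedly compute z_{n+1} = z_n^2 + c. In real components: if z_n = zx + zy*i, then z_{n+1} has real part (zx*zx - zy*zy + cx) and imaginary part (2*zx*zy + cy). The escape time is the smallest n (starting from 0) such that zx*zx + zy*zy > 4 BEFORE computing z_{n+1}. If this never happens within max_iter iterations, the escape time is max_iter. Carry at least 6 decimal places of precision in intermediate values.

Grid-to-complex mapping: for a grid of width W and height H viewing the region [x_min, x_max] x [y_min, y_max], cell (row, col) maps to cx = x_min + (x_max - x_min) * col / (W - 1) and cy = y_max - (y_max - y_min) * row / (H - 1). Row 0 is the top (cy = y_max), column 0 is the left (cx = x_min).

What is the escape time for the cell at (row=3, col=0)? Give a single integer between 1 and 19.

z_0 = 0 + 0i, c = -1.4700 + 0.3114i
Iter 1: z = -1.4700 + 0.3114i, |z|^2 = 2.2579
Iter 2: z = 0.5939 + -0.6042i, |z|^2 = 0.7178
Iter 3: z = -1.4823 + -0.4062i, |z|^2 = 2.3622
Iter 4: z = 0.5622 + 1.5157i, |z|^2 = 2.6134
Iter 5: z = -3.4513 + 2.0156i, |z|^2 = 15.9743
Escaped at iteration 5

Answer: 5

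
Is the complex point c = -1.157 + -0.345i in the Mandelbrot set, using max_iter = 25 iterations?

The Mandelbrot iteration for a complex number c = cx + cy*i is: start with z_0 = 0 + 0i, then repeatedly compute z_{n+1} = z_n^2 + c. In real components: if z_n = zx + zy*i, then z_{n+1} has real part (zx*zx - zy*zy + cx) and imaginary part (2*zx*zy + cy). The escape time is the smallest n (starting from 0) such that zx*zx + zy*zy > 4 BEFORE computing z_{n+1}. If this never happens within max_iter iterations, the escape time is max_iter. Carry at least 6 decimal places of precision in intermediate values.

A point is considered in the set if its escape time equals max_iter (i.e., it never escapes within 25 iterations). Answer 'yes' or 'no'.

z_0 = 0 + 0i, c = -1.1570 + -0.3450i
Iter 1: z = -1.1570 + -0.3450i, |z|^2 = 1.4577
Iter 2: z = 0.0626 + 0.4533i, |z|^2 = 0.2094
Iter 3: z = -1.3586 + -0.2882i, |z|^2 = 1.9288
Iter 4: z = 0.6057 + 0.4381i, |z|^2 = 0.5588
Iter 5: z = -0.9821 + 0.1858i, |z|^2 = 0.9991
Iter 6: z = -0.2269 + -0.7099i, |z|^2 = 0.5554
Iter 7: z = -1.6094 + -0.0228i, |z|^2 = 2.5907
Iter 8: z = 1.4327 + -0.2716i, |z|^2 = 2.1264
Iter 9: z = 0.8218 + -1.1234i, |z|^2 = 1.9374
Iter 10: z = -1.7436 + -2.1914i, |z|^2 = 7.8425
Escaped at iteration 10

Answer: no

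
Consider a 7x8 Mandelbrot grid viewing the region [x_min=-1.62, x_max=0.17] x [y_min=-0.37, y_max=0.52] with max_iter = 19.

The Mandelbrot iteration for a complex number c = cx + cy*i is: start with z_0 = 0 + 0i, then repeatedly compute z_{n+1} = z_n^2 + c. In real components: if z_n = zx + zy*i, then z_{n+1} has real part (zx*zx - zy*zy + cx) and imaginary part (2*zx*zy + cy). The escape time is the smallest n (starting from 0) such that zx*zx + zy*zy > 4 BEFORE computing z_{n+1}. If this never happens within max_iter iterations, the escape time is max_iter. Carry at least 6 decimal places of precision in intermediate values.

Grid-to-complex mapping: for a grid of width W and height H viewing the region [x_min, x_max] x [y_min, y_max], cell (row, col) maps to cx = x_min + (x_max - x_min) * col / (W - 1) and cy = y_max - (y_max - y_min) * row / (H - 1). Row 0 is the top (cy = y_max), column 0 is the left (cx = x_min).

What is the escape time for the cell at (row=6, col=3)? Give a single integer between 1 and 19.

z_0 = 0 + 0i, c = -0.7250 + -0.2429i
Iter 1: z = -0.7250 + -0.2429i, |z|^2 = 0.5846
Iter 2: z = -0.2584 + 0.1093i, |z|^2 = 0.0787
Iter 3: z = -0.6702 + -0.2993i, |z|^2 = 0.5388
Iter 4: z = -0.3654 + 0.1584i, |z|^2 = 0.1586
Iter 5: z = -0.6165 + -0.3586i, |z|^2 = 0.5087
Iter 6: z = -0.4735 + 0.1993i, |z|^2 = 0.2639
Iter 7: z = -0.5405 + -0.4316i, |z|^2 = 0.4785
Iter 8: z = -0.6191 + 0.2237i, |z|^2 = 0.4333
Iter 9: z = -0.3918 + -0.5199i, |z|^2 = 0.4238
Iter 10: z = -0.8418 + 0.1645i, |z|^2 = 0.7357
Iter 11: z = -0.0435 + -0.5198i, |z|^2 = 0.2721
Iter 12: z = -0.9933 + -0.1977i, |z|^2 = 1.0258
Iter 13: z = 0.2227 + 0.1498i, |z|^2 = 0.0720
Iter 14: z = -0.6979 + -0.1761i, |z|^2 = 0.5180
Iter 15: z = -0.2690 + 0.0030i, |z|^2 = 0.0724
Iter 16: z = -0.6526 + -0.2445i, |z|^2 = 0.4857
Iter 17: z = -0.3588 + 0.0762i, |z|^2 = 0.1346
Iter 18: z = -0.6021 + -0.2976i, |z|^2 = 0.4510

Answer: 19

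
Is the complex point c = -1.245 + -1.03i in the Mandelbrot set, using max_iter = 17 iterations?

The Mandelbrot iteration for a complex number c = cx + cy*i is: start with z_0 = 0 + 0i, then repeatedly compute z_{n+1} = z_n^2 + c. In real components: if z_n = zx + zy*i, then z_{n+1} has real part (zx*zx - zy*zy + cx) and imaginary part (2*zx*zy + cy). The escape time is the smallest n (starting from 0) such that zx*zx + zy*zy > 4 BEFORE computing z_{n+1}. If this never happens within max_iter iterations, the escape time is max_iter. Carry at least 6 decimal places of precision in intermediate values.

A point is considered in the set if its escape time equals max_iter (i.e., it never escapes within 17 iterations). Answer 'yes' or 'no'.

z_0 = 0 + 0i, c = -1.2450 + -1.0300i
Iter 1: z = -1.2450 + -1.0300i, |z|^2 = 2.6109
Iter 2: z = -0.7559 + 1.5347i, |z|^2 = 2.9267
Iter 3: z = -3.0290 + -3.3501i, |z|^2 = 20.3976
Escaped at iteration 3

Answer: no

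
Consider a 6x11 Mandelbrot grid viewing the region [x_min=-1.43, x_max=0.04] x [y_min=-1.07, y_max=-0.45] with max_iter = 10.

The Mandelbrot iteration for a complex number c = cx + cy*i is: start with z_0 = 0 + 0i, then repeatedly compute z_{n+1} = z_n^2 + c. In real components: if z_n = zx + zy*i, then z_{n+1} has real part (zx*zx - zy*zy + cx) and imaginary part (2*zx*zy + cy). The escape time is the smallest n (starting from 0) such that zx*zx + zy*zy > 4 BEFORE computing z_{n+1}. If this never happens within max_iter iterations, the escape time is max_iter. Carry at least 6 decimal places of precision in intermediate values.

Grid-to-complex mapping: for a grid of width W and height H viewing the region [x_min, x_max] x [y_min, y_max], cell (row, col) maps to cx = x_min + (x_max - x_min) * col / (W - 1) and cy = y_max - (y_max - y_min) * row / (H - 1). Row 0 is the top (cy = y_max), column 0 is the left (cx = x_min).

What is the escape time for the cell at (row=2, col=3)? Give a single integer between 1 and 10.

z_0 = 0 + 0i, c = -0.5480 + -0.5740i
Iter 1: z = -0.5480 + -0.5740i, |z|^2 = 0.6298
Iter 2: z = -0.5772 + 0.0551i, |z|^2 = 0.3362
Iter 3: z = -0.2179 + -0.6376i, |z|^2 = 0.4540
Iter 4: z = -0.9071 + -0.2961i, |z|^2 = 0.9104
Iter 5: z = 0.1871 + -0.0368i, |z|^2 = 0.0364
Iter 6: z = -0.5144 + -0.5878i, |z|^2 = 0.6100
Iter 7: z = -0.6289 + 0.0306i, |z|^2 = 0.3965
Iter 8: z = -0.1534 + -0.6126i, |z|^2 = 0.3988
Iter 9: z = -0.8997 + -0.3861i, |z|^2 = 0.9585

Answer: 10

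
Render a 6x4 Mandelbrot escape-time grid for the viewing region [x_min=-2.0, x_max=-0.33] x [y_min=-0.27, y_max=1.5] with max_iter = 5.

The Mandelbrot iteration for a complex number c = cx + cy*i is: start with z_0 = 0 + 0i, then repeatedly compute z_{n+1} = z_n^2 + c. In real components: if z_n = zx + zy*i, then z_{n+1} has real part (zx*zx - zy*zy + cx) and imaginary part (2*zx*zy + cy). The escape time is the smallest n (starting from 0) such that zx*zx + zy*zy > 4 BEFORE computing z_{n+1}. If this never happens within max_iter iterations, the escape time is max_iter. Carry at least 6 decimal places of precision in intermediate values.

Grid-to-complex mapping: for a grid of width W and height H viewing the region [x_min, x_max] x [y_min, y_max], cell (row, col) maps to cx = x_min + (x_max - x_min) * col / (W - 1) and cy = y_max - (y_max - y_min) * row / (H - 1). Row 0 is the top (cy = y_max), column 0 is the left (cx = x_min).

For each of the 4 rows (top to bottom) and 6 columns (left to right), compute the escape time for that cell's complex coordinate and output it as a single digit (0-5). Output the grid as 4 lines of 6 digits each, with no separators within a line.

Answer: 111222
123345
145555
145555

Derivation:
(row=0, col=0): c = -2.0000 + 1.5000i → escape time 1
(row=0, col=1): c = -1.6660 + 1.5000i → escape time 1
(row=0, col=2): c = -1.3320 + 1.5000i → escape time 1
(row=0, col=3): c = -0.9980 + 1.5000i → escape time 2
(row=0, col=4): c = -0.6640 + 1.5000i → escape time 2
(row=0, col=5): c = -0.3300 + 1.5000i → escape time 2
(row=1, col=0): c = -2.0000 + 0.9100i → escape time 1
(row=1, col=1): c = -1.6660 + 0.9100i → escape time 2
(row=1, col=2): c = -1.3320 + 0.9100i → escape time 3
(row=1, col=3): c = -0.9980 + 0.9100i → escape time 3
(row=1, col=4): c = -0.6640 + 0.9100i → escape time 4
(row=1, col=5): c = -0.3300 + 0.9100i → escape time 5
(row=2, col=0): c = -2.0000 + 0.3200i → escape time 1
(row=2, col=1): c = -1.6660 + 0.3200i → escape time 4
(row=2, col=2): c = -1.3320 + 0.3200i → escape time 5
(row=2, col=3): c = -0.9980 + 0.3200i → escape time 5
(row=2, col=4): c = -0.6640 + 0.3200i → escape time 5
(row=2, col=5): c = -0.3300 + 0.3200i → escape time 5
(row=3, col=0): c = -2.0000 + -0.2700i → escape time 1
(row=3, col=1): c = -1.6660 + -0.2700i → escape time 4
(row=3, col=2): c = -1.3320 + -0.2700i → escape time 5
(row=3, col=3): c = -0.9980 + -0.2700i → escape time 5
(row=3, col=4): c = -0.6640 + -0.2700i → escape time 5
(row=3, col=5): c = -0.3300 + -0.2700i → escape time 5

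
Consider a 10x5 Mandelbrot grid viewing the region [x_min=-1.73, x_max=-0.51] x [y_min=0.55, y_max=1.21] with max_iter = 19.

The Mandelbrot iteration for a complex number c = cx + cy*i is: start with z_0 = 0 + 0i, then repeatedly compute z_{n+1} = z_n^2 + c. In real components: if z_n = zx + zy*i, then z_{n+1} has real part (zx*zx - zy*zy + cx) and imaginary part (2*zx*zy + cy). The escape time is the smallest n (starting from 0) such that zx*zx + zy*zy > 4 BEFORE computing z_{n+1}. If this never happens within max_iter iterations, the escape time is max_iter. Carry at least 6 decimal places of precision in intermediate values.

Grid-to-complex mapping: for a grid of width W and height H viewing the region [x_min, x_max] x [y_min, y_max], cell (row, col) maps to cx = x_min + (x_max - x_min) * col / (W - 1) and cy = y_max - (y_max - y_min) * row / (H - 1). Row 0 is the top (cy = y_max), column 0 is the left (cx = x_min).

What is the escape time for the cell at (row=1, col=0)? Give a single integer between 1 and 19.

z_0 = 0 + 0i, c = -1.7300 + 1.0450i
Iter 1: z = -1.7300 + 1.0450i, |z|^2 = 4.0849
Escaped at iteration 1

Answer: 1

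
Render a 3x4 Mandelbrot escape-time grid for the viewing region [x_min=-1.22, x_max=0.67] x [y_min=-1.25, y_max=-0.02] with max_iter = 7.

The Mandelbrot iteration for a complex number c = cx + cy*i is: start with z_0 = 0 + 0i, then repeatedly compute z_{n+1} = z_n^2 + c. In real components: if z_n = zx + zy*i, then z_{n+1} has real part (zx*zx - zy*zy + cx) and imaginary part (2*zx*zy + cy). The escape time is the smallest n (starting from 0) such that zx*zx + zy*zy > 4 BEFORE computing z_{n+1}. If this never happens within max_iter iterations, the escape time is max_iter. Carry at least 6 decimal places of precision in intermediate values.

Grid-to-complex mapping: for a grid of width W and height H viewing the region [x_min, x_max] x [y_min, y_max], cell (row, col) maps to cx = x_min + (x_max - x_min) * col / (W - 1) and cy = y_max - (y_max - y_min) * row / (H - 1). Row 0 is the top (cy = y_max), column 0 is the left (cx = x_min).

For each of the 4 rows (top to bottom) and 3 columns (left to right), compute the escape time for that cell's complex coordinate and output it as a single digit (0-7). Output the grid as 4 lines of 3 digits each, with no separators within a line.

(row=0, col=0): c = -1.2200 + -0.0200i → escape time 7
(row=0, col=1): c = -0.2750 + -0.0200i → escape time 7
(row=0, col=2): c = 0.6700 + -0.0200i → escape time 4
(row=1, col=0): c = -1.2200 + -0.4300i → escape time 6
(row=1, col=1): c = -0.2750 + -0.4300i → escape time 7
(row=1, col=2): c = 0.6700 + -0.4300i → escape time 3
(row=2, col=0): c = -1.2200 + -0.8400i → escape time 3
(row=2, col=1): c = -0.2750 + -0.8400i → escape time 7
(row=2, col=2): c = 0.6700 + -0.8400i → escape time 2
(row=3, col=0): c = -1.2200 + -1.2500i → escape time 2
(row=3, col=1): c = -0.2750 + -1.2500i → escape time 3
(row=3, col=2): c = 0.6700 + -1.2500i → escape time 2

Answer: 774
673
372
232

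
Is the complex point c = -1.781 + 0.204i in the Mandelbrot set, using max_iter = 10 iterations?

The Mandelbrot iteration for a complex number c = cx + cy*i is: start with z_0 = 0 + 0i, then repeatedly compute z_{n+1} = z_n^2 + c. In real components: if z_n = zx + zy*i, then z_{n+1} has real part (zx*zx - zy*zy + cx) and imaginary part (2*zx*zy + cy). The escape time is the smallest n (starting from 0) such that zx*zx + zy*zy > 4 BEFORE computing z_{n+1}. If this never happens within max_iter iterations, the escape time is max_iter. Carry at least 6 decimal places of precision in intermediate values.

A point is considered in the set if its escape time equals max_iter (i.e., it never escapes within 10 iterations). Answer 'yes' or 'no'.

z_0 = 0 + 0i, c = -1.7810 + 0.2040i
Iter 1: z = -1.7810 + 0.2040i, |z|^2 = 3.2136
Iter 2: z = 1.3493 + -0.5226i, |z|^2 = 2.0939
Iter 3: z = -0.2334 + -1.2065i, |z|^2 = 1.5100
Iter 4: z = -3.1821 + 0.7672i, |z|^2 = 10.7142
Escaped at iteration 4

Answer: no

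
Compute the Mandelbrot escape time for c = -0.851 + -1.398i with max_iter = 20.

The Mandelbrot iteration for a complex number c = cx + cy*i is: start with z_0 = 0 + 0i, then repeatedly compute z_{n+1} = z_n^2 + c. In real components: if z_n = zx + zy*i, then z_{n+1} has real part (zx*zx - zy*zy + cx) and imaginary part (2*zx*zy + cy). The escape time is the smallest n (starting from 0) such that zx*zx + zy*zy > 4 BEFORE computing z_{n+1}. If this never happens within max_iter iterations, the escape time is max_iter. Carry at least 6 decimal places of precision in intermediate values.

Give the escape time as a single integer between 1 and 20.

Answer: 2

Derivation:
z_0 = 0 + 0i, c = -0.8510 + -1.3980i
Iter 1: z = -0.8510 + -1.3980i, |z|^2 = 2.6786
Iter 2: z = -2.0812 + 0.9814i, |z|^2 = 5.2945
Escaped at iteration 2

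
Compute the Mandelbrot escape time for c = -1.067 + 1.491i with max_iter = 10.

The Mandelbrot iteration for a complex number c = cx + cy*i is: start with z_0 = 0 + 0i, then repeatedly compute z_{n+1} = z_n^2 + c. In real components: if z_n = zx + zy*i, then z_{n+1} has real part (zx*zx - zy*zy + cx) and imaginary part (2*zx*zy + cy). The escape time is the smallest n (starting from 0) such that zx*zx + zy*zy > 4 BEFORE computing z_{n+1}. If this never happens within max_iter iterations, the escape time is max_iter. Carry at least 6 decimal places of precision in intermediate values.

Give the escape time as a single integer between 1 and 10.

z_0 = 0 + 0i, c = -1.0670 + 1.4910i
Iter 1: z = -1.0670 + 1.4910i, |z|^2 = 3.3616
Iter 2: z = -2.1516 + -1.6908i, |z|^2 = 7.4881
Escaped at iteration 2

Answer: 2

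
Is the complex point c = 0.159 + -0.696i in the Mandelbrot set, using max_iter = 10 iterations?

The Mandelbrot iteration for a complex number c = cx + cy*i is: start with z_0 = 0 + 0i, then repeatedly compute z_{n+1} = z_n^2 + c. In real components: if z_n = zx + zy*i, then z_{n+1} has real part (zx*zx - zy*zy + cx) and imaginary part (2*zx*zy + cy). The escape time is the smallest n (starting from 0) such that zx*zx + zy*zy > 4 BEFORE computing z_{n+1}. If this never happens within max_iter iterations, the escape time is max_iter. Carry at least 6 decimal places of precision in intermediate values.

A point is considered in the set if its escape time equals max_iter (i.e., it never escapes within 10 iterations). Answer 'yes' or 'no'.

z_0 = 0 + 0i, c = 0.1590 + -0.6960i
Iter 1: z = 0.1590 + -0.6960i, |z|^2 = 0.5097
Iter 2: z = -0.3001 + -0.9173i, |z|^2 = 0.9316
Iter 3: z = -0.5924 + -0.1454i, |z|^2 = 0.3721
Iter 4: z = 0.4888 + -0.5238i, |z|^2 = 0.5133
Iter 5: z = 0.1236 + -1.2081i, |z|^2 = 1.4747
Iter 6: z = -1.2852 + -0.9946i, |z|^2 = 2.6409
Iter 7: z = 0.8213 + 1.8605i, |z|^2 = 4.1361
Escaped at iteration 7

Answer: no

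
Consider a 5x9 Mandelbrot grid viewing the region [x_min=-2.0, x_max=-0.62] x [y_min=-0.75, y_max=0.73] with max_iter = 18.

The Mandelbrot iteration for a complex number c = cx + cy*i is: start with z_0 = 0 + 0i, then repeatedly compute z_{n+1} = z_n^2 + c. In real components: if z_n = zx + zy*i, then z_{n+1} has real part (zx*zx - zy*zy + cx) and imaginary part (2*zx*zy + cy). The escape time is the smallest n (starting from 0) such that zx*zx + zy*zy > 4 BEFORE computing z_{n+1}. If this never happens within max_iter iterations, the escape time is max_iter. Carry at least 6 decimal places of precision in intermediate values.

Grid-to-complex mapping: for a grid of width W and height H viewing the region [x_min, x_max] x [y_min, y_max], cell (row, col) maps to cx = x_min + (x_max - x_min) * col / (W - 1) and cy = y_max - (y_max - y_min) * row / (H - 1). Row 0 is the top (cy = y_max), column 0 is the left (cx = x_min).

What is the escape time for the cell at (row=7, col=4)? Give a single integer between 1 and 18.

z_0 = 0 + 0i, c = -0.6200 + -0.5650i
Iter 1: z = -0.6200 + -0.5650i, |z|^2 = 0.7036
Iter 2: z = -0.5548 + 0.1356i, |z|^2 = 0.3262
Iter 3: z = -0.3306 + -0.7155i, |z|^2 = 0.6212
Iter 4: z = -1.0226 + -0.0920i, |z|^2 = 1.0542
Iter 5: z = 0.4173 + -0.3768i, |z|^2 = 0.3162
Iter 6: z = -0.5879 + -0.8795i, |z|^2 = 1.1191
Iter 7: z = -1.0480 + 0.4691i, |z|^2 = 1.3183
Iter 8: z = 0.2582 + -1.5482i, |z|^2 = 2.4635
Iter 9: z = -2.9502 + -1.3644i, |z|^2 = 10.5653
Escaped at iteration 9

Answer: 9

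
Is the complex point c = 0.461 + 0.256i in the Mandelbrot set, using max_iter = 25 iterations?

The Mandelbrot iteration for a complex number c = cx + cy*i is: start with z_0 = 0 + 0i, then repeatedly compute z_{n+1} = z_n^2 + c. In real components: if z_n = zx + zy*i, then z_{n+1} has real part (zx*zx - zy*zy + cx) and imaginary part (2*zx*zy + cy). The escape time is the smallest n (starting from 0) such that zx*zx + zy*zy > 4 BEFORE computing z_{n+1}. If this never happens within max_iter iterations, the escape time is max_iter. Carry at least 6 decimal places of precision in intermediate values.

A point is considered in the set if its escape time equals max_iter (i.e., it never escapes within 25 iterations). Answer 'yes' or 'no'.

Answer: no

Derivation:
z_0 = 0 + 0i, c = 0.4610 + 0.2560i
Iter 1: z = 0.4610 + 0.2560i, |z|^2 = 0.2781
Iter 2: z = 0.6080 + 0.4920i, |z|^2 = 0.6117
Iter 3: z = 0.5886 + 0.8543i, |z|^2 = 1.0762
Iter 4: z = 0.0776 + 1.2616i, |z|^2 = 1.5976
Iter 5: z = -1.1246 + 0.4517i, |z|^2 = 1.4688
Iter 6: z = 1.5217 + -0.7600i, |z|^2 = 2.8931
Iter 7: z = 2.1989 + -2.0570i, |z|^2 = 9.0661
Escaped at iteration 7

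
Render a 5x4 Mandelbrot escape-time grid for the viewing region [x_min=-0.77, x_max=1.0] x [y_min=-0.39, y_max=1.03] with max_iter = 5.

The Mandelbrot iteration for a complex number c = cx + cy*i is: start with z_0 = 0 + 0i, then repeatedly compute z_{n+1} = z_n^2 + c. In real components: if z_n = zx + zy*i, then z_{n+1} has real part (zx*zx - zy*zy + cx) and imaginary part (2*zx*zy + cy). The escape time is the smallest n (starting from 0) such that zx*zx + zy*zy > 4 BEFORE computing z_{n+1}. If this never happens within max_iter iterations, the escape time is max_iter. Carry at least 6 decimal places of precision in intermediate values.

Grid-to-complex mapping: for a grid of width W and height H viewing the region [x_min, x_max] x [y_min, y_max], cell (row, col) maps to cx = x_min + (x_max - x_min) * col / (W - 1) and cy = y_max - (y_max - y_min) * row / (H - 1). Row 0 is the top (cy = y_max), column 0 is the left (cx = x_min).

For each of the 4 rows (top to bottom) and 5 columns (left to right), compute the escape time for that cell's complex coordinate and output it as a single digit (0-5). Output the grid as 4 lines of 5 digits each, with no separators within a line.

(row=0, col=0): c = -0.7700 + 1.0300i → escape time 3
(row=0, col=1): c = -0.3275 + 1.0300i → escape time 5
(row=0, col=2): c = 0.1150 + 1.0300i → escape time 4
(row=0, col=3): c = 0.5575 + 1.0300i → escape time 2
(row=0, col=4): c = 1.0000 + 1.0300i → escape time 2
(row=1, col=0): c = -0.7700 + 0.5567i → escape time 5
(row=1, col=1): c = -0.3275 + 0.5567i → escape time 5
(row=1, col=2): c = 0.1150 + 0.5567i → escape time 5
(row=1, col=3): c = 0.5575 + 0.5567i → escape time 4
(row=1, col=4): c = 1.0000 + 0.5567i → escape time 2
(row=2, col=0): c = -0.7700 + 0.0833i → escape time 5
(row=2, col=1): c = -0.3275 + 0.0833i → escape time 5
(row=2, col=2): c = 0.1150 + 0.0833i → escape time 5
(row=2, col=3): c = 0.5575 + 0.0833i → escape time 4
(row=2, col=4): c = 1.0000 + 0.0833i → escape time 2
(row=3, col=0): c = -0.7700 + -0.3900i → escape time 5
(row=3, col=1): c = -0.3275 + -0.3900i → escape time 5
(row=3, col=2): c = 0.1150 + -0.3900i → escape time 5
(row=3, col=3): c = 0.5575 + -0.3900i → escape time 4
(row=3, col=4): c = 1.0000 + -0.3900i → escape time 2

Answer: 35422
55542
55542
55542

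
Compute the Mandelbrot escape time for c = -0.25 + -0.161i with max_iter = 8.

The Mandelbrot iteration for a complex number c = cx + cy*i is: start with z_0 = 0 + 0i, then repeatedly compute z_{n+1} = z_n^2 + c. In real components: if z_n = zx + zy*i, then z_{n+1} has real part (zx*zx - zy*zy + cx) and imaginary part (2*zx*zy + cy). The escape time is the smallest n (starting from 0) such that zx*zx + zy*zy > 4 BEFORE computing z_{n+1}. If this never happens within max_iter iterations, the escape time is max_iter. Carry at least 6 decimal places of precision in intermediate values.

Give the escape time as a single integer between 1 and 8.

Answer: 8

Derivation:
z_0 = 0 + 0i, c = -0.2500 + -0.1610i
Iter 1: z = -0.2500 + -0.1610i, |z|^2 = 0.0884
Iter 2: z = -0.2134 + -0.0805i, |z|^2 = 0.0520
Iter 3: z = -0.2109 + -0.1266i, |z|^2 = 0.0605
Iter 4: z = -0.2215 + -0.1076i, |z|^2 = 0.0607
Iter 5: z = -0.2125 + -0.1133i, |z|^2 = 0.0580
Iter 6: z = -0.2177 + -0.1128i, |z|^2 = 0.0601
Iter 7: z = -0.2153 + -0.1119i, |z|^2 = 0.0589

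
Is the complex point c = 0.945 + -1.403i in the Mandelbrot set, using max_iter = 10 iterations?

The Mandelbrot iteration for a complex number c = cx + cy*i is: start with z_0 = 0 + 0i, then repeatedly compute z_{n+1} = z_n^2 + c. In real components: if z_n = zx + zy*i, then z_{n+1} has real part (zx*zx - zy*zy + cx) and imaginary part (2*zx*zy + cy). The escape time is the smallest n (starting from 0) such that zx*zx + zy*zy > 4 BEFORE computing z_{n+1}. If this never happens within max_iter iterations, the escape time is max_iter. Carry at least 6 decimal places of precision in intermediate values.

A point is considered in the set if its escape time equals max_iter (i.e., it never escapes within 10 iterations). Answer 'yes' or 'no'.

Answer: no

Derivation:
z_0 = 0 + 0i, c = 0.9450 + -1.4030i
Iter 1: z = 0.9450 + -1.4030i, |z|^2 = 2.8614
Iter 2: z = -0.1304 + -4.0547i, |z|^2 = 16.4573
Escaped at iteration 2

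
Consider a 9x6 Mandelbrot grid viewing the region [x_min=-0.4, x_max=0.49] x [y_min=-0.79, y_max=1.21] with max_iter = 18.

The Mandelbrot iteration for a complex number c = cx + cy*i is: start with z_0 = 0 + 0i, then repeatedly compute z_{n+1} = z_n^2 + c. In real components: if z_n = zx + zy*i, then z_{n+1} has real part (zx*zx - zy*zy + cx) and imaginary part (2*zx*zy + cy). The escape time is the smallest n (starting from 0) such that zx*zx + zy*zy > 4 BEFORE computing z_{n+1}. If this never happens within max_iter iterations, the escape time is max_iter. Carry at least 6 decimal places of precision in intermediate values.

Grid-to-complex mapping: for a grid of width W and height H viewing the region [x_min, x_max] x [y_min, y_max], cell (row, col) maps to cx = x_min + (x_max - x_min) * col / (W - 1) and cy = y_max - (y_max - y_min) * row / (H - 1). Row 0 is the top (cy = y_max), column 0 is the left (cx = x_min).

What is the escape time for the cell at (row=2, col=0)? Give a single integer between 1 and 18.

Answer: 18

Derivation:
z_0 = 0 + 0i, c = -0.4000 + 0.4100i
Iter 1: z = -0.4000 + 0.4100i, |z|^2 = 0.3281
Iter 2: z = -0.4081 + 0.0820i, |z|^2 = 0.1733
Iter 3: z = -0.2402 + 0.3431i, |z|^2 = 0.1754
Iter 4: z = -0.4600 + 0.2452i, |z|^2 = 0.2717
Iter 5: z = -0.2485 + 0.1844i, |z|^2 = 0.0958
Iter 6: z = -0.3722 + 0.3183i, |z|^2 = 0.2399
Iter 7: z = -0.3628 + 0.1730i, |z|^2 = 0.1615
Iter 8: z = -0.2983 + 0.2845i, |z|^2 = 0.1699
Iter 9: z = -0.3919 + 0.2403i, |z|^2 = 0.2113
Iter 10: z = -0.3041 + 0.2217i, |z|^2 = 0.1416
Iter 11: z = -0.3566 + 0.2752i, |z|^2 = 0.2029
Iter 12: z = -0.3485 + 0.2137i, |z|^2 = 0.1671
Iter 13: z = -0.3242 + 0.2610i, |z|^2 = 0.1732
Iter 14: z = -0.3630 + 0.2407i, |z|^2 = 0.1897
Iter 15: z = -0.3262 + 0.2352i, |z|^2 = 0.1617
Iter 16: z = -0.3489 + 0.2566i, |z|^2 = 0.1876
Iter 17: z = -0.3441 + 0.2309i, |z|^2 = 0.1717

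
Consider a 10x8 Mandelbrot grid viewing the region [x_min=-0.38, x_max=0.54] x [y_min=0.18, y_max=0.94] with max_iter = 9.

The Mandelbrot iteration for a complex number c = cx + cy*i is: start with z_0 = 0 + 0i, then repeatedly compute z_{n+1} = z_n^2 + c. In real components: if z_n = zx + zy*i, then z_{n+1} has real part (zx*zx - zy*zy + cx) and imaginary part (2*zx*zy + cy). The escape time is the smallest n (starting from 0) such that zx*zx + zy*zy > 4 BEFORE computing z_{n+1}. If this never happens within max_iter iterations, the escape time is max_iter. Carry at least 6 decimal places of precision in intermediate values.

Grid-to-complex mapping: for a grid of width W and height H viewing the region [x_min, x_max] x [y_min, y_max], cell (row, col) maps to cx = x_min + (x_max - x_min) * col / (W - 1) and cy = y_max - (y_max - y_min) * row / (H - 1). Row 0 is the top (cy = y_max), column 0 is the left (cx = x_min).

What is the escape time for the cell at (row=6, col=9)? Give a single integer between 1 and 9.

z_0 = 0 + 0i, c = 0.5400 + 0.2886i
Iter 1: z = 0.5400 + 0.2886i, |z|^2 = 0.3749
Iter 2: z = 0.7483 + 0.6002i, |z|^2 = 0.9203
Iter 3: z = 0.7397 + 1.1869i, |z|^2 = 1.9559
Iter 4: z = -0.3216 + 2.0445i, |z|^2 = 4.2835
Escaped at iteration 4

Answer: 4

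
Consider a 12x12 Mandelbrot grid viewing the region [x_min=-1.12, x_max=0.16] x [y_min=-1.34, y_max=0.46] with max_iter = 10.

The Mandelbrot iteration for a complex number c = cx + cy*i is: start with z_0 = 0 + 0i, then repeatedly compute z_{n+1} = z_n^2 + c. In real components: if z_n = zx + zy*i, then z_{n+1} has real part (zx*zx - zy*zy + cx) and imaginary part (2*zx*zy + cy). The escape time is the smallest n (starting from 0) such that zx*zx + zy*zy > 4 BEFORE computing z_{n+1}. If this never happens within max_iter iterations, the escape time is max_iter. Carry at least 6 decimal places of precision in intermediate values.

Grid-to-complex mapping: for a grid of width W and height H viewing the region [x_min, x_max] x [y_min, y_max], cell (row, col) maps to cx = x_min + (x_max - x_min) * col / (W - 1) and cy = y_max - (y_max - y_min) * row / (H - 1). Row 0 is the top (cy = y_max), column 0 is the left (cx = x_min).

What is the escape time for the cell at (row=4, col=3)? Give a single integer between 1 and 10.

Answer: 10

Derivation:
z_0 = 0 + 0i, c = -0.7709 + -0.1945i
Iter 1: z = -0.7709 + -0.1945i, |z|^2 = 0.6321
Iter 2: z = -0.2145 + 0.1054i, |z|^2 = 0.0571
Iter 3: z = -0.7360 + -0.2398i, |z|^2 = 0.5992
Iter 4: z = -0.2867 + 0.1584i, |z|^2 = 0.1073
Iter 5: z = -0.7138 + -0.2854i, |z|^2 = 0.5910
Iter 6: z = -0.3428 + 0.2128i, |z|^2 = 0.1628
Iter 7: z = -0.6987 + -0.3405i, |z|^2 = 0.6041
Iter 8: z = -0.3986 + 0.2812i, |z|^2 = 0.2380
Iter 9: z = -0.6911 + -0.4188i, |z|^2 = 0.6530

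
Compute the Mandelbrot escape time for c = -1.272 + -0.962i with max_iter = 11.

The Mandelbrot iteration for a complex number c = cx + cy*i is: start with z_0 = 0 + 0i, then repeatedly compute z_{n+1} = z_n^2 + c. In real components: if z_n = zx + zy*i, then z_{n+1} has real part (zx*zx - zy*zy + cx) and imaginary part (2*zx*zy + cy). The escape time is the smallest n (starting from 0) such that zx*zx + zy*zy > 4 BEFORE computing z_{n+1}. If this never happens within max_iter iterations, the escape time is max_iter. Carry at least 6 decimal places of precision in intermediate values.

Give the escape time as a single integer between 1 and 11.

Answer: 3

Derivation:
z_0 = 0 + 0i, c = -1.2720 + -0.9620i
Iter 1: z = -1.2720 + -0.9620i, |z|^2 = 2.5434
Iter 2: z = -0.5795 + 1.4853i, |z|^2 = 2.5420
Iter 3: z = -3.1424 + -2.6834i, |z|^2 = 17.0753
Escaped at iteration 3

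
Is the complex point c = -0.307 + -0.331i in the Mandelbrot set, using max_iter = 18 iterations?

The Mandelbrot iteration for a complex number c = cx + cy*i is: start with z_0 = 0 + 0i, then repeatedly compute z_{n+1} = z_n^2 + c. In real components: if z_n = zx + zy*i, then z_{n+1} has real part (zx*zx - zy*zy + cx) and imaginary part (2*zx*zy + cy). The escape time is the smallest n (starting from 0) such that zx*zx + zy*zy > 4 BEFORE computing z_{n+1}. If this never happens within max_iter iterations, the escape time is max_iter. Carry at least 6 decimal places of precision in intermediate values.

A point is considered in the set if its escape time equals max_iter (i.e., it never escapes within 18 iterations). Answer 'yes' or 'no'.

z_0 = 0 + 0i, c = -0.3070 + -0.3310i
Iter 1: z = -0.3070 + -0.3310i, |z|^2 = 0.2038
Iter 2: z = -0.3223 + -0.1278i, |z|^2 = 0.1202
Iter 3: z = -0.2194 + -0.2486i, |z|^2 = 0.1100
Iter 4: z = -0.3207 + -0.2219i, |z|^2 = 0.1521
Iter 5: z = -0.2534 + -0.1887i, |z|^2 = 0.0998
Iter 6: z = -0.2784 + -0.2354i, |z|^2 = 0.1329
Iter 7: z = -0.2849 + -0.2000i, |z|^2 = 0.1211
Iter 8: z = -0.2658 + -0.2171i, |z|^2 = 0.1178
Iter 9: z = -0.2835 + -0.2156i, |z|^2 = 0.1268
Iter 10: z = -0.2731 + -0.2088i, |z|^2 = 0.1182
Iter 11: z = -0.2760 + -0.2170i, |z|^2 = 0.1232
Iter 12: z = -0.2779 + -0.2112i, |z|^2 = 0.1219
Iter 13: z = -0.2744 + -0.2136i, |z|^2 = 0.1209
Iter 14: z = -0.2773 + -0.2138i, |z|^2 = 0.1226
Iter 15: z = -0.2758 + -0.2124i, |z|^2 = 0.1212
Iter 16: z = -0.2761 + -0.2138i, |z|^2 = 0.1219
Iter 17: z = -0.2765 + -0.2129i, |z|^2 = 0.1218
Did not escape in 18 iterations → in set

Answer: yes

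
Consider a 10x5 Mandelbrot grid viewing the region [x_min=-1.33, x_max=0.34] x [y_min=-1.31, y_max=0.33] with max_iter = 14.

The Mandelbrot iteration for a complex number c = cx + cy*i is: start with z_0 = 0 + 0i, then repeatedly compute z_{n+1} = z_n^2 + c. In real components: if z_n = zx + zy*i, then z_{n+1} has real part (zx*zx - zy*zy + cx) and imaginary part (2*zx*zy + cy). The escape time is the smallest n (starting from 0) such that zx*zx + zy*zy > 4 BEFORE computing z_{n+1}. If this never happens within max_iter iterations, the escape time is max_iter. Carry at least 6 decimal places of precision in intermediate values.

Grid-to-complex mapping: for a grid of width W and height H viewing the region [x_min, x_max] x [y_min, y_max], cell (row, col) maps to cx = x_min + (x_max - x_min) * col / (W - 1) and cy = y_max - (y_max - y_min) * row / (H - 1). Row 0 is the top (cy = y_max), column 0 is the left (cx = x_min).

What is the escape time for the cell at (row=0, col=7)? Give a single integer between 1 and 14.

z_0 = 0 + 0i, c = -0.0311 + 0.3300i
Iter 1: z = -0.0311 + 0.3300i, |z|^2 = 0.1099
Iter 2: z = -0.1390 + 0.3095i, |z|^2 = 0.1151
Iter 3: z = -0.1075 + 0.2439i, |z|^2 = 0.0711
Iter 4: z = -0.0791 + 0.2775i, |z|^2 = 0.0833
Iter 5: z = -0.1019 + 0.2861i, |z|^2 = 0.0922
Iter 6: z = -0.1026 + 0.2717i, |z|^2 = 0.0843
Iter 7: z = -0.0944 + 0.2742i, |z|^2 = 0.0841
Iter 8: z = -0.0974 + 0.2782i, |z|^2 = 0.0869
Iter 9: z = -0.0990 + 0.2758i, |z|^2 = 0.0859
Iter 10: z = -0.0974 + 0.2754i, |z|^2 = 0.0853
Iter 11: z = -0.0975 + 0.2764i, |z|^2 = 0.0859
Iter 12: z = -0.0980 + 0.2761i, |z|^2 = 0.0858
Iter 13: z = -0.0978 + 0.2759i, |z|^2 = 0.0857

Answer: 14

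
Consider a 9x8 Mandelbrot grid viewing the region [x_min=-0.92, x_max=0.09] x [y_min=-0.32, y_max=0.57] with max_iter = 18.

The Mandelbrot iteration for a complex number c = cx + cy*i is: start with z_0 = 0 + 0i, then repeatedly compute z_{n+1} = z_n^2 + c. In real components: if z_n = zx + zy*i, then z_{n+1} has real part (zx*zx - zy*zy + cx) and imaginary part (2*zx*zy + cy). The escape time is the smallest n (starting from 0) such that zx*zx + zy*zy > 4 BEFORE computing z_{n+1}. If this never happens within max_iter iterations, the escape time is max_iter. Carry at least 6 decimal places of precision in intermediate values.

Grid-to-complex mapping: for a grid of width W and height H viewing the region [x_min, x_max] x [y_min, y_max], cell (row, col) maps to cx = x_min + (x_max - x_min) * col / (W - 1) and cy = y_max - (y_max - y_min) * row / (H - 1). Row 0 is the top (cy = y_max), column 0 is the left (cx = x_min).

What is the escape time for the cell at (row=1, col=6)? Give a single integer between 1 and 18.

z_0 = 0 + 0i, c = -0.1625 + 0.4429i
Iter 1: z = -0.1625 + 0.4429i, |z|^2 = 0.2225
Iter 2: z = -0.3322 + 0.2989i, |z|^2 = 0.1997
Iter 3: z = -0.1415 + 0.2442i, |z|^2 = 0.0797
Iter 4: z = -0.2021 + 0.3737i, |z|^2 = 0.1805
Iter 5: z = -0.2613 + 0.2918i, |z|^2 = 0.1534
Iter 6: z = -0.1793 + 0.2904i, |z|^2 = 0.1165
Iter 7: z = -0.2147 + 0.3387i, |z|^2 = 0.1608
Iter 8: z = -0.2312 + 0.2974i, |z|^2 = 0.1419
Iter 9: z = -0.1975 + 0.3053i, |z|^2 = 0.1323
Iter 10: z = -0.2167 + 0.3222i, |z|^2 = 0.1508
Iter 11: z = -0.2194 + 0.3032i, |z|^2 = 0.1400
Iter 12: z = -0.2063 + 0.3098i, |z|^2 = 0.1386
Iter 13: z = -0.2159 + 0.3150i, |z|^2 = 0.1459
Iter 14: z = -0.2151 + 0.3068i, |z|^2 = 0.1404
Iter 15: z = -0.2104 + 0.3109i, |z|^2 = 0.1409
Iter 16: z = -0.2149 + 0.3121i, |z|^2 = 0.1436
Iter 17: z = -0.2137 + 0.3087i, |z|^2 = 0.1410

Answer: 18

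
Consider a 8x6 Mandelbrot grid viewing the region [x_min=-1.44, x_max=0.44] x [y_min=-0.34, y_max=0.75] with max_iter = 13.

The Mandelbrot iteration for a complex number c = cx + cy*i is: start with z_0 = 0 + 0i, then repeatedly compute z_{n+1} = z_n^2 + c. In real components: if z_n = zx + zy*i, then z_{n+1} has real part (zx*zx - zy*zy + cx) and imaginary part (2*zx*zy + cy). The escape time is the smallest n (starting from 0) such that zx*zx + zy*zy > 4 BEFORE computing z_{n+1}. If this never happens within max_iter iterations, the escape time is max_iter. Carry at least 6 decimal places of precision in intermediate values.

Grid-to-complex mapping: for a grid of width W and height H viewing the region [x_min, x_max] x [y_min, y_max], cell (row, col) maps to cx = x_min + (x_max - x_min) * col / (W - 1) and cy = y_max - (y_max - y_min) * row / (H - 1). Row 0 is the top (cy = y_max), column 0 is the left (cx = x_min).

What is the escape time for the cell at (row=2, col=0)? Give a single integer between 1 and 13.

Answer: 5

Derivation:
z_0 = 0 + 0i, c = -1.4400 + 0.3140i
Iter 1: z = -1.4400 + 0.3140i, |z|^2 = 2.1722
Iter 2: z = 0.5350 + -0.5903i, |z|^2 = 0.6347
Iter 3: z = -1.5022 + -0.3176i, |z|^2 = 2.3577
Iter 4: z = 0.7159 + 1.2684i, |z|^2 = 2.1212
Iter 5: z = -2.5363 + 2.1299i, |z|^2 = 10.9695
Escaped at iteration 5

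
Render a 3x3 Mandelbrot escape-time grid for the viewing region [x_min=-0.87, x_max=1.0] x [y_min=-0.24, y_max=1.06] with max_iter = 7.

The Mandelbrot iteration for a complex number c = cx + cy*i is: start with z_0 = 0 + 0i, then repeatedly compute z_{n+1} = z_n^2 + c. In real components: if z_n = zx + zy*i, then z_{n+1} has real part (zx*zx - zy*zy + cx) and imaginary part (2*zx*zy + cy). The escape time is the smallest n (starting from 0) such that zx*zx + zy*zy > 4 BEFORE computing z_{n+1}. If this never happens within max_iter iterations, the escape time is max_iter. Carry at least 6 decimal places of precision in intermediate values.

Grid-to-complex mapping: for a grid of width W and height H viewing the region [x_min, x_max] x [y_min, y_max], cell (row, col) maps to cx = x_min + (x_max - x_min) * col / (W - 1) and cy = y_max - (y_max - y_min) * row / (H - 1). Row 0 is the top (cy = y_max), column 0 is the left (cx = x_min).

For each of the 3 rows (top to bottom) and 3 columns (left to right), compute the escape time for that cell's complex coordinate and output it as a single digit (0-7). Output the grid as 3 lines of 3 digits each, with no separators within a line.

(row=0, col=0): c = -0.8700 + 1.0600i → escape time 3
(row=0, col=1): c = 0.0650 + 1.0600i → escape time 4
(row=0, col=2): c = 1.0000 + 1.0600i → escape time 2
(row=1, col=0): c = -0.8700 + 0.4100i → escape time 7
(row=1, col=1): c = 0.0650 + 0.4100i → escape time 7
(row=1, col=2): c = 1.0000 + 0.4100i → escape time 2
(row=2, col=0): c = -0.8700 + -0.2400i → escape time 7
(row=2, col=1): c = 0.0650 + -0.2400i → escape time 7
(row=2, col=2): c = 1.0000 + -0.2400i → escape time 2

Answer: 342
772
772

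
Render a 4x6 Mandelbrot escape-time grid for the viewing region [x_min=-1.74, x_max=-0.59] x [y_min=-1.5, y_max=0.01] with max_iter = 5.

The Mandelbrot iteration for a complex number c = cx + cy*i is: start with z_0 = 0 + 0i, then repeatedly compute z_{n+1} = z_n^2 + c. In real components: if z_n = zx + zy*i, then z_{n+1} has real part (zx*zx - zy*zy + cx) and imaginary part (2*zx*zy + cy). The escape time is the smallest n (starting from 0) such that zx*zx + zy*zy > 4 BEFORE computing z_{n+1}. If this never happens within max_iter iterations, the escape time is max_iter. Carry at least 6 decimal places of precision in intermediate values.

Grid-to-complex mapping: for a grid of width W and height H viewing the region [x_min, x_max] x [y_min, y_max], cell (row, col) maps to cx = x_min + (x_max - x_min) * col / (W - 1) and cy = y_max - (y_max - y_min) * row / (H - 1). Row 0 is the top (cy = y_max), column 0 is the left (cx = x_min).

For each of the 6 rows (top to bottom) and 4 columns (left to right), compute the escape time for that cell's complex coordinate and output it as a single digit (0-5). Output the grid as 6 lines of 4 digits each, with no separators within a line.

Answer: 5555
4555
3355
2334
1233
1122

Derivation:
(row=0, col=0): c = -1.7400 + 0.0100i → escape time 5
(row=0, col=1): c = -1.3567 + 0.0100i → escape time 5
(row=0, col=2): c = -0.9733 + 0.0100i → escape time 5
(row=0, col=3): c = -0.5900 + 0.0100i → escape time 5
(row=1, col=0): c = -1.7400 + -0.2920i → escape time 4
(row=1, col=1): c = -1.3567 + -0.2920i → escape time 5
(row=1, col=2): c = -0.9733 + -0.2920i → escape time 5
(row=1, col=3): c = -0.5900 + -0.2920i → escape time 5
(row=2, col=0): c = -1.7400 + -0.5940i → escape time 3
(row=2, col=1): c = -1.3567 + -0.5940i → escape time 3
(row=2, col=2): c = -0.9733 + -0.5940i → escape time 5
(row=2, col=3): c = -0.5900 + -0.5940i → escape time 5
(row=3, col=0): c = -1.7400 + -0.8960i → escape time 2
(row=3, col=1): c = -1.3567 + -0.8960i → escape time 3
(row=3, col=2): c = -0.9733 + -0.8960i → escape time 3
(row=3, col=3): c = -0.5900 + -0.8960i → escape time 4
(row=4, col=0): c = -1.7400 + -1.1980i → escape time 1
(row=4, col=1): c = -1.3567 + -1.1980i → escape time 2
(row=4, col=2): c = -0.9733 + -1.1980i → escape time 3
(row=4, col=3): c = -0.5900 + -1.1980i → escape time 3
(row=5, col=0): c = -1.7400 + -1.5000i → escape time 1
(row=5, col=1): c = -1.3567 + -1.5000i → escape time 1
(row=5, col=2): c = -0.9733 + -1.5000i → escape time 2
(row=5, col=3): c = -0.5900 + -1.5000i → escape time 2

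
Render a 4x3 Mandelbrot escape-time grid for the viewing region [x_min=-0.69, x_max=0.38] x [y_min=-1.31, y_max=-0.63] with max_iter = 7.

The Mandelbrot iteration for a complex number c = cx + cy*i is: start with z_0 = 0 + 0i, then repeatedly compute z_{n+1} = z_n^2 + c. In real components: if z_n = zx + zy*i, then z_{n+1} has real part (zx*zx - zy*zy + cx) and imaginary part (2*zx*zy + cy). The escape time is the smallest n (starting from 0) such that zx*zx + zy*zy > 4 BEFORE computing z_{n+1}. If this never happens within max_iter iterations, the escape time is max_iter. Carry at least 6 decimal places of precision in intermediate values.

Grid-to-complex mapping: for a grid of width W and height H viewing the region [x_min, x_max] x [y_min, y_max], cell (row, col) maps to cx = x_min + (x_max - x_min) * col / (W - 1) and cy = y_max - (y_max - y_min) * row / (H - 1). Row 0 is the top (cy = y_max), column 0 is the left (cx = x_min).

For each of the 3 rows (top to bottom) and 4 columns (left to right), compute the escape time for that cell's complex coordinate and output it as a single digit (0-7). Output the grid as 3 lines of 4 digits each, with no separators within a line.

Answer: 6777
4563
3322

Derivation:
(row=0, col=0): c = -0.6900 + -0.6300i → escape time 6
(row=0, col=1): c = -0.3333 + -0.6300i → escape time 7
(row=0, col=2): c = 0.0233 + -0.6300i → escape time 7
(row=0, col=3): c = 0.3800 + -0.6300i → escape time 7
(row=1, col=0): c = -0.6900 + -0.9700i → escape time 4
(row=1, col=1): c = -0.3333 + -0.9700i → escape time 5
(row=1, col=2): c = 0.0233 + -0.9700i → escape time 6
(row=1, col=3): c = 0.3800 + -0.9700i → escape time 3
(row=2, col=0): c = -0.6900 + -1.3100i → escape time 3
(row=2, col=1): c = -0.3333 + -1.3100i → escape time 3
(row=2, col=2): c = 0.0233 + -1.3100i → escape time 2
(row=2, col=3): c = 0.3800 + -1.3100i → escape time 2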